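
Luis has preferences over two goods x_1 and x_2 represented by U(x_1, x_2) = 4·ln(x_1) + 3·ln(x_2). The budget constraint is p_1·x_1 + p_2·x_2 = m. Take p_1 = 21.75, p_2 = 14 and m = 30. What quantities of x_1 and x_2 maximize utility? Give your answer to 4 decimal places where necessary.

Demand: x_1*(p_1,p_2,m) = 4/7·m/p_1 and x_2* = 3/7·m/p_2.
At p_1=21.75, p_2=14, m=30: x_1* = 4/7·30/21.75 = 0.7882, x_2* = 0.9184.

x_1* = 0.7882, x_2* = 0.9184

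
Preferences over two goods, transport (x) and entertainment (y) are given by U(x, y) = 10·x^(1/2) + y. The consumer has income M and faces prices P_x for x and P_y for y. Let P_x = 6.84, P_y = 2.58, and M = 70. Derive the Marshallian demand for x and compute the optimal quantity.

Plugging in: x* = (5·2.58/6.84)² = 3.5569.

x* = 3.5569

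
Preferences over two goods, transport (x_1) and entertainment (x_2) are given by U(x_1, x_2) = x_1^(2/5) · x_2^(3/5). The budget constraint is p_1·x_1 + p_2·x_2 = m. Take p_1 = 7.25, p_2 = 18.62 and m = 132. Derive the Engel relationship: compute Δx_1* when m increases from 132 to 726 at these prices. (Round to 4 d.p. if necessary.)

Demand: x_1*(p_1,p_2,m) = 0.4·m/p_1 and x_2* = 0.6·m/p_2.
At p_1=7.25, p_2=18.62, m=132: x_1* = 0.4·132/7.25 = 7.2828.
At m' = 726: x_1* = 40.0552. Change: 40.0552 − 7.2828 = 32.7724.

Δx_1* = 32.7724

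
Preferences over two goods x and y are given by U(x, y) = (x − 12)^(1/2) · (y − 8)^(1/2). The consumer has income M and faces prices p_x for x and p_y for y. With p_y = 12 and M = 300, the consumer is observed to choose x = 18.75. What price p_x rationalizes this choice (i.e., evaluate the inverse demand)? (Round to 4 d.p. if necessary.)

Let x' = x−12, y' = y−8. MRS = y'/x' = p_x/p_y.
Substituting into the budget: x* = 12 + 0.5·(M − 12·p_x − 8·p_y)/p_x, and y* = 8 + 0.5·(…)/p_y.
Set x* = 18.75 in the demand function and solve for p_x: p_x = 8.

p_x = 8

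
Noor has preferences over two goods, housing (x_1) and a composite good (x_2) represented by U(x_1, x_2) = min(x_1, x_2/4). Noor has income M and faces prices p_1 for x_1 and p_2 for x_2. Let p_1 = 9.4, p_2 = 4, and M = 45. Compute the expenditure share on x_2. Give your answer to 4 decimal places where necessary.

share on x_2 = 0.6299

With perfect complements, no substitution: consume in ratio x_1:x_2 = 1:4.
Budget: p_1·x_1 + p_2·4·x_1 = M, so (p_1 + 4·p_2)·x_1 = M.
Demand: x_1*(p_1,p_2,M) = M/(p_1 + 4·p_2), x_2* = 4·M/(p_1 + 4·p_2).
Here 9.4 + 4·4 = 25.4, giving x_1* = 1.7717 and x_2* = 7.0866.
Expenditure on x_2: 4·7.0866 = 28.3465; share = 0.6299.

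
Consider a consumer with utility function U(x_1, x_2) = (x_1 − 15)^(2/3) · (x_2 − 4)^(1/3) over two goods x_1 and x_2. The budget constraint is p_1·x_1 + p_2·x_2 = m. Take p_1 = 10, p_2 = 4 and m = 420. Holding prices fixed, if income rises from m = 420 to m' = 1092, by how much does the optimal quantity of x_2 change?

Δx_2* = 56

This is Cobb-Douglas in (x_1−15, x_2−4): tangency gives 2/3·p_2·(x_2−4) = 1/3·p_1·(x_1−15).
After buying the subsistence bundle (15, 4), a share 2/3 of the remaining income goes to x_1: x_1* = 15 + 2/3·(m − 15p_1 − 4p_2)/p_1.
Discretionary income = 420 − 15·10 − 4·4 = 254; x_2* = 4 + 1/3·254/4 = 25.1667.
At m' = 1092: x_2* = 81.1667. Change: 81.1667 − 25.1667 = 56.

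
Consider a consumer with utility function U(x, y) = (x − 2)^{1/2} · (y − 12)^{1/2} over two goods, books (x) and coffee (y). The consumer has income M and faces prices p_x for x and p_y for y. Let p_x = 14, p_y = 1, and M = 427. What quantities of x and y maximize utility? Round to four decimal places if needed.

This is Cobb-Douglas in (x−2, y−12): tangency gives 0.5·p_y·(y−12) = 0.5·p_x·(x−2).
Substituting into the budget: x* = 2 + 0.5·(M − 2·p_x − 12·p_y)/p_x, and y* = 12 + 0.5·(…)/p_y.
Discretionary income = 427 − 2·14 − 12·1 = 387; x* = 2 + 0.5·387/14 = 15.8214; y* = 12 + 0.5·387/1 = 205.5.

x* = 15.8214, y* = 205.5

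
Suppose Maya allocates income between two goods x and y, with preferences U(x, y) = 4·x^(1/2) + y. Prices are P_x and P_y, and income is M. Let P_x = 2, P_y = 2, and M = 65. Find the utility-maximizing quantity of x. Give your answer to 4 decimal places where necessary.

x* = 4

Thus x* = (2·P_y/P_x)² — independent of M — with the rest of income spent on y.
Plugging in: x* = (2·2/2)² = 4.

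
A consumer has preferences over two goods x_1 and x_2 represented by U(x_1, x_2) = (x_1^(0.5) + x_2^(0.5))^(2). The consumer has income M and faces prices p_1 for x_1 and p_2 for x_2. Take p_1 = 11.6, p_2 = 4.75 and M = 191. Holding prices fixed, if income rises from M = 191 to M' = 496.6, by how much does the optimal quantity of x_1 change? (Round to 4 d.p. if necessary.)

Δx_1* = 7.6537

MRS = MU_x_1/MU_x_2 = (x_2/x_1)^(0.5). Set equal to p_1/p_2.
Hence x_2/x_1 = (p_1/p_2)^(1/(0.5)), i.e. raised to the 2 power.
With the ratio pinned down, the budget gives x_1* = M/(p_1 + p_2·(x_2/x_1)) and x_2* = (x_2/x_1)·x_1*.
Numerically x_2/x_1 = 5.963878, so x_1* = 191/(11.6 + 4.75·5.963878) = 4.7836.
At M' = 496.6: x_1* = 12.4373. Change: 12.4373 − 4.7836 = 7.6537.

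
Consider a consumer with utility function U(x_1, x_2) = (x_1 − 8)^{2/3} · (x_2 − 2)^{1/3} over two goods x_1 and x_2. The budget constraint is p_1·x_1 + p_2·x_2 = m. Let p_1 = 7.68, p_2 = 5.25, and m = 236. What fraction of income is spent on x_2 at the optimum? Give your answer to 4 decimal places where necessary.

share on x_2 = 0.2762

This is Cobb-Douglas in (x_1−8, x_2−2): tangency gives 2/3·p_2·(x_2−2) = 1/3·p_1·(x_1−8).
Substituting into the budget: x_1* = 8 + 2/3·(m − 8·p_1 − 2·p_2)/p_1, and x_2* = 2 + 1/3·(…)/p_2.
Discretionary income = 236 − 8·7.68 − 2·5.25 = 164.06; x_1* = 8 + 2/3·164.06/7.68 = 22.2413; x_2* = 2 + 1/3·164.06/5.25 = 12.4165.
Expenditure on x_2: 5.25·12.4165 = 65.1867; share = 0.2762.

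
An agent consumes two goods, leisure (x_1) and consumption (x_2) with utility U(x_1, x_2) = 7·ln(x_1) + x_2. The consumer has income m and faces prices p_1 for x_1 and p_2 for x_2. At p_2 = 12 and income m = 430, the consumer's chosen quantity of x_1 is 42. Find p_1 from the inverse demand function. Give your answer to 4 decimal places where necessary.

Set MRS = p_1/p_2: (7/x_1)/1 = p_1/p_2.
So x_1*(p_1,p_2) = 7·p_2/p_1, independent of income; and x_2* = (m − 7·p_2)/p_2.
Set x_1* = 42 in the demand function and solve for p_1: p_1 = 2.

p_1 = 2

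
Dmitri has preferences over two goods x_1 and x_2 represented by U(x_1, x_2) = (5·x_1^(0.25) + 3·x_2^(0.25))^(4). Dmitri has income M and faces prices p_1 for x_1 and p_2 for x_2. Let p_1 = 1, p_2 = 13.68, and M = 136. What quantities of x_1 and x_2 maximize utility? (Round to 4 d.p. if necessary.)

x_1* = 112.2487, x_2* = 1.7362

MRS = MU_x_1/MU_x_2 = (5/3)·(x_2/x_1)^(0.75). Set equal to p_1/p_2.
Solve for the ratio: x_2/x_1 = [(3/5)·p_1/p_2]^(4/3).
Substitute x_2 = (x_2/x_1)·x_1 into the budget: x_1* = M/(p_1 + p_2·(x_2/x_1)).
Numerically x_2/x_1 = 0.015468, so x_1* = 136/(1 + 13.68·0.015468) = 112.2487 and x_2* = 0.015468·112.2487 = 1.7362.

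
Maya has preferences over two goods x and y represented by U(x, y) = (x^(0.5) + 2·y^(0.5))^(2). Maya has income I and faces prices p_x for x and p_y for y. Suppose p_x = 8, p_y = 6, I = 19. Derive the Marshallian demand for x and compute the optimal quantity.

MU_x ∝ x^(-0.5), MU_y ∝ 2·y^(-0.5), so MRS = (1/2)·(y/x)^(0.5) = p_x/p_y.
Hence y/x = (2·p_x/p_y)^(1/(0.5)), i.e. raised to the 2 power.
With the ratio pinned down, the budget gives x* = I/(p_x + p_y·(y/x)) and y* = (y/x)·x*.
Numerically y/x = 7.111111, so x* = 19/(8 + 6·7.111111) = 0.375.

x* = 0.375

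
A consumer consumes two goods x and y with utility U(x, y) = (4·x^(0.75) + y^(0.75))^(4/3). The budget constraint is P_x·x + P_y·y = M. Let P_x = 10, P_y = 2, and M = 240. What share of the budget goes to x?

MU_x ∝ 4·x^(-0.25), MU_y ∝ y^(-0.25), so MRS = 4·(y/x)^(0.25) = P_x/P_y.
Solve for the ratio: y/x = [(1/4)·P_x/P_y]^(4).
With the ratio pinned down, the budget gives x* = M/(P_x + P_y·(y/x)) and y* = (y/x)·x*.
Numerically y/x = 2.441406, so x* = 240/(10 + 2·2.441406) = 16.126 and y* = 2.441406·16.126 = 39.3701.
Expenditure on x: 10·16.126 = 161.2598; share = 0.6719.

share on x = 0.6719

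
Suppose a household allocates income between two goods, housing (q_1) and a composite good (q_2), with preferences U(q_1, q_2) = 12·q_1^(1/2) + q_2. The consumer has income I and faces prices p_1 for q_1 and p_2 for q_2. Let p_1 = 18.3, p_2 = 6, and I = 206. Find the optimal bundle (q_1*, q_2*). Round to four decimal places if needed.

Set MRS = p_1/p_2: 6·q_1^(−1/2) = p_1/p_2.
Solve: √q_1 = 6·p_2/p_1, so q_1*(p_1,p_2) = (6·p_2/p_1)², and q_2* = (I − p_1·q_1*)/p_2.
Plugging in: q_1* = (6·6/18.3)² = 3.8699, q_2* = 22.5301.

q_1* = 3.8699, q_2* = 22.5301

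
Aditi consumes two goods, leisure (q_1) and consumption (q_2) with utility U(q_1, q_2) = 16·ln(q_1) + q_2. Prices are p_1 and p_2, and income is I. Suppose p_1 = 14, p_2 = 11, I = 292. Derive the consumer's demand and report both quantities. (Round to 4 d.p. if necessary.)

q_1* = 12.5714, q_2* = 10.5455

So q_1*(p_1,p_2) = 16·p_2/p_1, independent of income; and q_2* = (I − 16·p_2)/p_2.
At the given prices: q_1* = 16·11/14 = 12.5714, and q_2* = 10.5455.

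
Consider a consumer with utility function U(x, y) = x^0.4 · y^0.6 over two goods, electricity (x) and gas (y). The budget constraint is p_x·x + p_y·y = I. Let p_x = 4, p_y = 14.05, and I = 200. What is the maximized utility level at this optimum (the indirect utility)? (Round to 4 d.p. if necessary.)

V = 12.0037

The MRS is (2/3)·y/x. Set MRS = p_x/p_y.
Rearranging, p_y·y = (3/2)·p_x·x. Substituting into the budget gives p_x·x·(1 + (3/2)) = I.
Demand: x*(p_x,p_y,I) = 0.4·I/p_x and y* = 0.6·I/p_y.
At p_x=4, p_y=14.05, I=200: x* = 0.4·200/4 = 20, y* = 8.5409.
Utility at the optimum: U(20, 8.5409) = 12.0037.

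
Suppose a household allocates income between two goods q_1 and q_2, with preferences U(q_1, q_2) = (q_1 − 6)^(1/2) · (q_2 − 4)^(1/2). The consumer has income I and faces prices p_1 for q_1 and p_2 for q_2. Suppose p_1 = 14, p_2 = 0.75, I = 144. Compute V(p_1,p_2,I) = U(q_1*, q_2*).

V = 8.7953

Let q_1' = q_1−6, q_2' = q_2−4. MRS = q_2'/q_1' = p_1/p_2.
After buying the subsistence bundle (6, 4), a share 0.5 of the remaining income goes to q_1: q_1* = 6 + 0.5·(I − 6p_1 − 4p_2)/p_1.
Discretionary income = 144 − 6·14 − 4·0.75 = 57; q_1* = 6 + 0.5·57/14 = 8.0357; q_2* = 4 + 0.5·57/0.75 = 42.
Utility at the optimum: U(8.0357, 42) = 8.7953.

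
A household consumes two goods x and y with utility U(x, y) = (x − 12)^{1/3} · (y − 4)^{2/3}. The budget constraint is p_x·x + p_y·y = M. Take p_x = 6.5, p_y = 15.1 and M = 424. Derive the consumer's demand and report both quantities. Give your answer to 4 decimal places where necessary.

x* = 26.6462, y* = 16.6093

Discretionary income = 424 − 12·6.5 − 4·15.1 = 285.6; x* = 12 + 1/3·285.6/6.5 = 26.6462; y* = 4 + 2/3·285.6/15.1 = 16.6093.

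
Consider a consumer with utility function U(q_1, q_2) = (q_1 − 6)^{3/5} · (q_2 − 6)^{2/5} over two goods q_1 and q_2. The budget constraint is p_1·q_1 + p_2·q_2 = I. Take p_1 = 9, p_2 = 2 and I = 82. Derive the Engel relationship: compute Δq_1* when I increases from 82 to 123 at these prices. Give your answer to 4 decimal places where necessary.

Discretionary income = 82 − 6·9 − 6·2 = 16; q_1* = 6 + 0.6·16/9 = 7.0667.
At I' = 123: q_1* = 9.8. Change: 9.8 − 7.0667 = 2.7333.

Δq_1* = 2.7333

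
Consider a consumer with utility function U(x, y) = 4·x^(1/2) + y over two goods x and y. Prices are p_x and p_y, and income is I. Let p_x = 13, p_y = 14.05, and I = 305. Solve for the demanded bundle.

Utility is quasi-linear in y; the FOC for x is 2/√x = p_x/p_y.
Solve: √x = 2·p_y/p_x, so x*(p_x,p_y) = (2·p_y/p_x)², and y* = (I − p_x·x*)/p_y.
Plugging in: x* = (2·14.05/13)² = 4.6722, y* = 17.3851.

x* = 4.6722, y* = 17.3851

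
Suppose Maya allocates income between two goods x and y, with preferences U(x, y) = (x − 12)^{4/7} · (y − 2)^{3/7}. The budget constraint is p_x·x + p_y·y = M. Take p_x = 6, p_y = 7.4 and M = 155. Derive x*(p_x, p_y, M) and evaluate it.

Discretionary income = 155 − 12·6 − 2·7.4 = 68.2; x* = 12 + 4/7·68.2/6 = 18.4952.

x* = 18.4952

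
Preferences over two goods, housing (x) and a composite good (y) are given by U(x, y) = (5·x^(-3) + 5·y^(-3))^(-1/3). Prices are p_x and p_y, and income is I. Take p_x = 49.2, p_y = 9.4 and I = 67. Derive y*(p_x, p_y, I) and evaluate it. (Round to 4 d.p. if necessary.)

MRS = MU_x/MU_y = (y/x)^(4). Set equal to p_x/p_y.
Hence y/x = (p_x/p_y)^(1/(4)), i.e. raised to the 0.25 power.
With the ratio pinned down, the budget gives x* = I/(p_x + p_y·(y/x)) and y* = (y/x)·x*.
Numerically y/x = 1.512549, so x* = 67/(49.2 + 9.4·1.512549) = 1.0565 and y* = 1.512549·1.0565 = 1.598.

y* = 1.598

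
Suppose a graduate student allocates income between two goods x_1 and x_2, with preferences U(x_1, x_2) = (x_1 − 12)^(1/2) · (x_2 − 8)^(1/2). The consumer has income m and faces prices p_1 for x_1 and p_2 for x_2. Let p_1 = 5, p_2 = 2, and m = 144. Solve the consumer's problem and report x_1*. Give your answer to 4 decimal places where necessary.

x_1* = 18.8

Substituting into the budget: x_1* = 12 + 0.5·(m − 12·p_1 − 8·p_2)/p_1, and x_2* = 8 + 0.5·(…)/p_2.
Discretionary income = 144 − 12·5 − 8·2 = 68; x_1* = 12 + 0.5·68/5 = 18.8.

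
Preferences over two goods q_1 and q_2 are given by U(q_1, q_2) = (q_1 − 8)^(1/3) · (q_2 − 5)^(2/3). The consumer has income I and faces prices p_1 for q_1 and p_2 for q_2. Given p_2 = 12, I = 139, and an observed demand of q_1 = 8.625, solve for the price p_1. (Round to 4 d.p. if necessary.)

Let q_1' = q_1−8, q_2' = q_2−5. MRS = (1/2)·q_2'/q_1' = p_1/p_2.
After buying the subsistence bundle (8, 5), a share 1/3 of the remaining income goes to q_1: q_1* = 8 + 1/3·(I − 8p_1 − 5p_2)/p_1.
Set q_1* = 8.625 in the demand function and solve for p_1: p_1 = 8.

p_1 = 8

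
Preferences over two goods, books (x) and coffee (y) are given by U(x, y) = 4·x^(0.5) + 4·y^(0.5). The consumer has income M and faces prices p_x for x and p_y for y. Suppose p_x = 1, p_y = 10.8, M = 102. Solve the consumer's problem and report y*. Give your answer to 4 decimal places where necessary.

y* = 0.8004

MU_x ∝ 4·x^(-0.5), MU_y ∝ 4·y^(-0.5), so MRS = (y/x)^(0.5) = p_x/p_y.
Solve for the ratio: y/x = [p_x/p_y]^(2).
Substitute y = (y/x)·x into the budget: x* = M/(p_x + p_y·(y/x)).
Numerically y/x = 0.008573, so x* = 102/(1 + 10.8·0.008573) = 93.3559 and y* = 0.008573·93.3559 = 0.8004.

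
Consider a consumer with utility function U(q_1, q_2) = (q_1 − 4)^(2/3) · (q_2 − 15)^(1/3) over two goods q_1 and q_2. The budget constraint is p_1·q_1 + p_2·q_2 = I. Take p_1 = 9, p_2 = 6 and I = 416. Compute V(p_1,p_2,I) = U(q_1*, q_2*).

V = 19.5172

This is Cobb-Douglas in (q_1−4, q_2−15): tangency gives 2/3·p_2·(q_2−15) = 1/3·p_1·(q_1−4).
Substituting into the budget: q_1* = 4 + 2/3·(I − 4·p_1 − 15·p_2)/p_1, and q_2* = 15 + 1/3·(…)/p_2.
Discretionary income = 416 − 4·9 − 15·6 = 290; q_1* = 4 + 2/3·290/9 = 25.4815; q_2* = 15 + 1/3·290/6 = 31.1111.
Utility at the optimum: U(25.4815, 31.1111) = 19.5172.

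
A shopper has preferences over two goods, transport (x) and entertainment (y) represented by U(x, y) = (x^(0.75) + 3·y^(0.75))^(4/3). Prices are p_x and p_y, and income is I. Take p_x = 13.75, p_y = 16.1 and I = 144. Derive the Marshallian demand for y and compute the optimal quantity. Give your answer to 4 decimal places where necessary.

From the CES first-order condition, (1/3)·(y/x)^(0.25) = p_x/p_y.
Solve for the ratio: y/x = [3·p_x/p_y]^(4).
With the ratio pinned down, the budget gives x* = I/(p_x + p_y·(y/x)) and y* = (y/x)·x*.
Numerically y/x = 43.091569, so x* = 144/(13.75 + 16.1·43.091569) = 0.2035 and y* = 43.091569·0.2035 = 8.7703.

y* = 8.7703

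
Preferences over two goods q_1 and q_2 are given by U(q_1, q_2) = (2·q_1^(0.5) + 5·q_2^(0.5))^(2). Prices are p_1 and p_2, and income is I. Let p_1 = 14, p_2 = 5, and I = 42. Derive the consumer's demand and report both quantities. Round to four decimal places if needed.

q_1* = 0.1622, q_2* = 7.9459

MRS = MU_q_1/MU_q_2 = (2/5)·(q_2/q_1)^(0.5). Set equal to p_1/p_2.
Hence q_2/q_1 = ((5/2)·p_1/p_2)^(1/(0.5)), i.e. raised to the 2 power.
With the ratio pinned down, the budget gives q_1* = I/(p_1 + p_2·(q_2/q_1)) and q_2* = (q_2/q_1)·q_1*.
Numerically q_2/q_1 = 49, so q_1* = 42/(14 + 5·49) = 0.1622 and q_2* = 49·0.1622 = 7.9459.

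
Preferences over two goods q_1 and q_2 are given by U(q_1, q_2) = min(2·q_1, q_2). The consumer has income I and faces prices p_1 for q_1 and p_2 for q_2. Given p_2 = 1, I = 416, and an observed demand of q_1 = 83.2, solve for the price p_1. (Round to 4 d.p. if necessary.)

Leontief preferences: the optimum is at the kink where q_1/1 = q_2/2, i.e. q_2 = 2·q_1.
Budget: p_1·q_1 + p_2·2·q_1 = I, so (p_1 + 2·p_2)·q_1 = I.
Demand: q_1*(p_1,p_2,I) = I/(p_1 + 2·p_2), q_2* = 2·I/(p_1 + 2·p_2).
Set q_1* = 83.2 in the demand function and solve for p_1: p_1 = 3.

p_1 = 3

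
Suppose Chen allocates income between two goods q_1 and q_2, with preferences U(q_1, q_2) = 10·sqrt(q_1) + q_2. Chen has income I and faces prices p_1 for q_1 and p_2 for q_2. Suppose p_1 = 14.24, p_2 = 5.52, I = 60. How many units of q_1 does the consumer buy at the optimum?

q_1* = 3.7566

Solve: √q_1 = 5·p_2/p_1, so q_1*(p_1,p_2) = (5·p_2/p_1)², and q_2* = (I − p_1·q_1*)/p_2.
Plugging in: q_1* = (5·5.52/14.24)² = 3.7566.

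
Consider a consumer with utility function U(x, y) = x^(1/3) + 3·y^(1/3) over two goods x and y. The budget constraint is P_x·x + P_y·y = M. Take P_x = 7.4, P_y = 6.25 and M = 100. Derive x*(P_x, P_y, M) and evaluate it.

x* = 2.0309

MRS = MU_x/MU_y = (1/3)·(y/x)^(2/3). Set equal to P_x/P_y.
Solve for the ratio: y/x = [3·P_x/P_y]^(1.5).
Substitute y = (y/x)·x into the budget: x* = M/(P_x + P_y·(y/x)).
Numerically y/x = 6.694366, so x* = 100/(7.4 + 6.25·6.694366) = 2.0309.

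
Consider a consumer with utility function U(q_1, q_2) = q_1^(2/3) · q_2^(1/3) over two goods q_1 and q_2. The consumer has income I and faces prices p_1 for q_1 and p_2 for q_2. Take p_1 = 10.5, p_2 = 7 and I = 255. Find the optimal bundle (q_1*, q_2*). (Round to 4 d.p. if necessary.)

q_1* = 16.1905, q_2* = 12.1429

Tangency: MRS = 2·q_2/q_1 = p_1/p_2.
Rearranging, p_2·q_2 = (1/2)·p_1·q_1. Substituting into the budget gives p_1·q_1·(1 + (1/2)) = I.
Demand: q_1*(p_1,p_2,I) = 2/3·I/p_1 and q_2* = 1/3·I/p_2.
At p_1=10.5, p_2=7, I=255: q_1* = 2/3·255/10.5 = 16.1905, q_2* = 12.1429.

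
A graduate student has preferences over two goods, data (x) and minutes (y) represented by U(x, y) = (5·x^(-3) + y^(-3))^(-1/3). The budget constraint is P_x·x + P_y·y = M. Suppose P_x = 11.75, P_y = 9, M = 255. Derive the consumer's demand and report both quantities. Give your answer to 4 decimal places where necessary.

x* = 14.0237, y* = 10.0246

MRS = MU_x/MU_y = 5·(y/x)^(4). Set equal to P_x/P_y.
Hence y/x = ((1/5)·P_x/P_y)^(1/(4)), i.e. raised to the 0.25 power.
With the ratio pinned down, the budget gives x* = M/(P_x + P_y·(y/x)) and y* = (y/x)·x*.
Numerically y/x = 0.714836, so x* = 255/(11.75 + 9·0.714836) = 14.0237 and y* = 0.714836·14.0237 = 10.0246.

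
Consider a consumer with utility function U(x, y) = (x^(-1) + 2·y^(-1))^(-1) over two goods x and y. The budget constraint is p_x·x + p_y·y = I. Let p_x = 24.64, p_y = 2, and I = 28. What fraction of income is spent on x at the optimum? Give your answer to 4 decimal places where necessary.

share on x = 0.7128

From the CES first-order condition, (1/2)·(y/x)^(2) = p_x/p_y.
Solve for the ratio: y/x = [2·p_x/p_y]^(0.5).
Substitute y = (y/x)·x into the budget: x* = I/(p_x + p_y·(y/x)).
Numerically y/x = 4.963869, so x* = 28/(24.64 + 2·4.963869) = 0.81 and y* = 4.963869·0.81 = 4.0208.
Expenditure on x: 24.64·0.81 = 19.9585; share = 0.7128.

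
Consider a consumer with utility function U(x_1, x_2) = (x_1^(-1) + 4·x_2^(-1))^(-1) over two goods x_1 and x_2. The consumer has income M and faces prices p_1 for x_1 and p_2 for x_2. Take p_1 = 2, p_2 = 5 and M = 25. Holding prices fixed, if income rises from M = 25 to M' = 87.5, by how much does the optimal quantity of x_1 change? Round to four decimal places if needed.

From the CES first-order condition, (1/4)·(x_2/x_1)^(2) = p_1/p_2.
Hence x_2/x_1 = (4·p_1/p_2)^(1/(2)), i.e. raised to the 0.5 power.
Substitute x_2 = (x_2/x_1)·x_1 into the budget: x_1* = M/(p_1 + p_2·(x_2/x_1)).
Numerically x_2/x_1 = 1.264911, so x_1* = 25/(2 + 5·1.264911) = 3.0032.
At M' = 87.5: x_1* = 10.5111. Change: 10.5111 − 3.0032 = 7.5079.

Δx_1* = 7.5079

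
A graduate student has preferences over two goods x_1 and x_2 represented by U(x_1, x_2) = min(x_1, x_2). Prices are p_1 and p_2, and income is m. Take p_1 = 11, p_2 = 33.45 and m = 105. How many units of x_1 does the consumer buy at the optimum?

Demand: x_1*(p_1,p_2,m) = m/(p_1 + p_2), x_2* = m/(p_1 + p_2).
Here 11 + 33.45 = 44.45, giving x_1* = 2.3622.

x_1* = 2.3622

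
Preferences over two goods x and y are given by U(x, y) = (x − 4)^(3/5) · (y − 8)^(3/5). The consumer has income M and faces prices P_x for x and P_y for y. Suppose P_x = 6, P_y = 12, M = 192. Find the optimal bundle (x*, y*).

x* = 10, y* = 11

This is Cobb-Douglas in (x−4, y−8): tangency gives 0.6·P_y·(y−8) = 0.6·P_x·(x−4).
After buying the subsistence bundle (4, 8), a share 0.5 of the remaining income goes to x: x* = 4 + 0.5·(M − 4P_x − 8P_y)/P_x.
Discretionary income = 192 − 4·6 − 8·12 = 72; x* = 4 + 0.5·72/6 = 10; y* = 8 + 0.5·72/12 = 11.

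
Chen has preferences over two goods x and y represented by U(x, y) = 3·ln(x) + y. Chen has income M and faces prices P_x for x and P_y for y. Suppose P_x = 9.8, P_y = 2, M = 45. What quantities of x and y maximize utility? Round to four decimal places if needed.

x* = 0.6122, y* = 19.5

MU_x = 3/x, MU_y = 1. Tangency: 3/x = P_x/P_y.
So x*(P_x,P_y) = 3·P_y/P_x, independent of income; and y* = (M − 3·P_y)/P_y.
At the given prices: x* = 3·2/9.8 = 0.6122, and y* = 19.5.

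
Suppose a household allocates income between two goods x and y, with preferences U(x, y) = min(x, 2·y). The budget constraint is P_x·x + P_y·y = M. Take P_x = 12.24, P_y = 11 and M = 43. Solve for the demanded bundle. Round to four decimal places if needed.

With perfect complements, no substitution: consume in ratio x:y = 2:1.
Budget: P_x·x + P_y·(1/2)·x = M, so (2·P_x + P_y)·x = 2·M.
Demand: x*(P_x,P_y,M) = 2·M/(2·P_x + P_y), y* = M/(2·P_x + P_y).
Here 2·12.24 + 11 = 35.48, giving x* = 2.4239 and y* = 1.212.

x* = 2.4239, y* = 1.212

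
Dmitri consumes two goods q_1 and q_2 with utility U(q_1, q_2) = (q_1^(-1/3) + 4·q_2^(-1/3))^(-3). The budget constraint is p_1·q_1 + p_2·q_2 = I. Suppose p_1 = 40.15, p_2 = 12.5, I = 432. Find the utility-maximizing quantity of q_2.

From the CES first-order condition, (1/4)·(q_2/q_1)^(4/3) = p_1/p_2.
Hence q_2/q_1 = (4·p_1/p_2)^(1/(4/3)), i.e. raised to the 0.75 power.
Substitute q_2 = (q_2/q_1)·q_1 into the budget: q_1* = I/(p_1 + p_2·(q_2/q_1)).
Numerically q_2/q_1 = 6.7862, so q_1* = 432/(40.15 + 12.5·6.7862) = 3.4566 and q_2* = 6.7862·3.4566 = 23.4573.

q_2* = 23.4573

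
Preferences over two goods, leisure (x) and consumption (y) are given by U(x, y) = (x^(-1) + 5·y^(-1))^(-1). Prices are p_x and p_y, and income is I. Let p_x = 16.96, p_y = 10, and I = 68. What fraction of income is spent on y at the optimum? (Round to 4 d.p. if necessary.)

From the CES first-order condition, (1/5)·(y/x)^(2) = p_x/p_y.
Solve for the ratio: y/x = [5·p_x/p_y]^(0.5).
With the ratio pinned down, the budget gives x* = I/(p_x + p_y·(y/x)) and y* = (y/x)·x*.
Numerically y/x = 2.912044, so x* = 68/(16.96 + 10·2.912044) = 1.4757 and y* = 2.912044·1.4757 = 4.2972.
Expenditure on y: 10·4.2972 = 42.9725; share = 0.6319.

share on y = 0.6319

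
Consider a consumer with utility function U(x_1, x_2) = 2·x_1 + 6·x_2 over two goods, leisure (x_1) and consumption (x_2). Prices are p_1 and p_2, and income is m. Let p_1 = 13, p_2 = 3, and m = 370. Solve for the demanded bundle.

Perfect substitutes: compare marginal utility per dollar. 2/p_1 vs 6/p_2 → 0.1538 vs 2.
x_2 gives more utility per dollar, so spend all income on x_2: x_2* = m/p_2, x_1* = 0.
Numerically: x_1* = 0, x_2* = 123.3333.

x_1* = 0, x_2* = 123.3333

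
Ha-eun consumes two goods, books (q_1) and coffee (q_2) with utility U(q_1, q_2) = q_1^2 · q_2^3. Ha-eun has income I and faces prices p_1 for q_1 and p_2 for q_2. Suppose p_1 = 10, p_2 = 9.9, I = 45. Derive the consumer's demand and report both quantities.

q_1* = 1.8, q_2* = 2.7273

Tangency: MRS = (2/3)·q_2/q_1 = p_1/p_2.
Rearranging, p_2·q_2 = (3/2)·p_1·q_1. Substituting into the budget gives p_1·q_1·(1 + (3/2)) = I.
Demand: q_1*(p_1,p_2,I) = 0.4·I/p_1 and q_2* = 0.6·I/p_2.
At p_1=10, p_2=9.9, I=45: q_1* = 0.4·45/10 = 1.8, q_2* = 2.7273.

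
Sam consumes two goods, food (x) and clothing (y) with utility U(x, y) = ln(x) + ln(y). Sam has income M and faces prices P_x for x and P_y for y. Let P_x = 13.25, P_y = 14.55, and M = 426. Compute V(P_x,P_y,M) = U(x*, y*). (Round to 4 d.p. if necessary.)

V = 5.461

The MRS is y/x. Set MRS = P_x/P_y.
So P_y·y = P_x·x; combined with the budget, a share 0.5 of income goes to x.
Demand: x*(P_x,P_y,M) = 0.5·M/P_x and y* = 0.5·M/P_y.
At P_x=13.25, P_y=14.55, M=426: x* = 0.5·426/13.25 = 16.0755, y* = 14.6392.
Utility at the optimum: U(16.0755, 14.6392) = 5.461.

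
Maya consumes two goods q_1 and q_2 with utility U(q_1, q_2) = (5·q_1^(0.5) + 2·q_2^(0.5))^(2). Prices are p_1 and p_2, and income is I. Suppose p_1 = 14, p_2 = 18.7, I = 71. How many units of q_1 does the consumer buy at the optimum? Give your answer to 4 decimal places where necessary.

MRS = MU_q_1/MU_q_2 = (5/2)·(q_2/q_1)^(0.5). Set equal to p_1/p_2.
Hence q_2/q_1 = ((2/5)·p_1/p_2)^(1/(0.5)), i.e. raised to the 2 power.
With the ratio pinned down, the budget gives q_1* = I/(p_1 + p_2·(q_2/q_1)) and q_2* = (q_2/q_1)·q_1*.
Numerically q_2/q_1 = 0.089679, so q_1* = 71/(14 + 18.7·0.089679) = 4.5289.

q_1* = 4.5289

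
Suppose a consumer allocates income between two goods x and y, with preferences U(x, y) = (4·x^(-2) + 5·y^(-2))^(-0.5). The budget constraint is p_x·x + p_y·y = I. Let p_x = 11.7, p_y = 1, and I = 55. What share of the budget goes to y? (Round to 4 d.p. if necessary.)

share on y = 0.1729

With the ratio pinned down, the budget gives x* = I/(p_x + p_y·(y/x)) and y* = (y/x)·x*.
Numerically y/x = 2.445487, so x* = 55/(11.7 + 1·2.445487) = 3.8882 and y* = 2.445487·3.8882 = 9.5085.
Expenditure on y: 1·9.5085 = 9.5085; share = 0.1729.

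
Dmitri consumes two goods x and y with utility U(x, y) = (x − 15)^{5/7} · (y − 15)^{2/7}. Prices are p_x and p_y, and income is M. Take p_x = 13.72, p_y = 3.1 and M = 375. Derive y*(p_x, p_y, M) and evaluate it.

y* = 26.3088

Let x' = x−15, y' = y−15. MRS = (5/2)·y'/x' = p_x/p_y.
After buying the subsistence bundle (15, 15), a share 5/7 of the remaining income goes to x: x* = 15 + 5/7·(M − 15p_x − 15p_y)/p_x.
Discretionary income = 375 − 15·13.72 − 15·3.1 = 122.7; y* = 15 + 2/7·122.7/3.1 = 26.3088.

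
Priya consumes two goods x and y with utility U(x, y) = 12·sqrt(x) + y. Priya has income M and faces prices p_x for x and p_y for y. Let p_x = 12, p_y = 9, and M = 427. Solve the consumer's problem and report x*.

Solve: √x = 6·p_y/p_x, so x*(p_x,p_y) = (6·p_y/p_x)², and y* = (M − p_x·x*)/p_y.
Plugging in: x* = (6·9/12)² = 20.25.

x* = 20.25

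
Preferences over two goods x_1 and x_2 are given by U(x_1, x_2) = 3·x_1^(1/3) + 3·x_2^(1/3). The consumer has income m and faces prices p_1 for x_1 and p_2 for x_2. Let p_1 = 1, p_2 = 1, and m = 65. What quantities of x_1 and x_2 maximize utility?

x_1* = 32.5, x_2* = 32.5

From the CES first-order condition, (x_2/x_1)^(2/3) = p_1/p_2.
Hence x_2/x_1 = (p_1/p_2)^(1/(2/3)), i.e. raised to the 1.5 power.
With the ratio pinned down, the budget gives x_1* = m/(p_1 + p_2·(x_2/x_1)) and x_2* = (x_2/x_1)·x_1*.
Numerically x_2/x_1 = 1, so x_1* = 65/(1 + 1·1) = 32.5 and x_2* = 1·32.5 = 32.5.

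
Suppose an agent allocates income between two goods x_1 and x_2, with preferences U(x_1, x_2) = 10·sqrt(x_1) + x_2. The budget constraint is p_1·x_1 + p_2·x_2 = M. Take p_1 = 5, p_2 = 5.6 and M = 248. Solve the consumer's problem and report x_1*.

x_1* = 31.36

Set MRS = p_1/p_2: 5·x_1^(−1/2) = p_1/p_2.
Solve: √x_1 = 5·p_2/p_1, so x_1*(p_1,p_2) = (5·p_2/p_1)², and x_2* = (M − p_1·x_1*)/p_2.
Plugging in: x_1* = (5·5.6/5)² = 31.36.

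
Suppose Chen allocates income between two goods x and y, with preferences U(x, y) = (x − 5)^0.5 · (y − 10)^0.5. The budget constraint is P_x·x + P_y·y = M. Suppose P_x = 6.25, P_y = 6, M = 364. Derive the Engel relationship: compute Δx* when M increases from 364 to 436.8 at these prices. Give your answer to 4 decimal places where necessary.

Δx* = 5.824

MRS = (y−10)/(x−5). Tangency with P_x/P_y gives y−10 = (P_x/P_y)·(x−5).
Substituting into the budget: x* = 5 + 0.5·(M − 5·P_x − 10·P_y)/P_x, and y* = 10 + 0.5·(…)/P_y.
Discretionary income = 364 − 5·6.25 − 10·6 = 272.75; x* = 5 + 0.5·272.75/6.25 = 26.82.
At M' = 436.8: x* = 32.644. Change: 32.644 − 26.82 = 5.824.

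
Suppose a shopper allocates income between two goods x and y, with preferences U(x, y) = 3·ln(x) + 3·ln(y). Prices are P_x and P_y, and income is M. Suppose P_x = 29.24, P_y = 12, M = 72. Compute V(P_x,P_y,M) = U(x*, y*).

Tangency: MRS = y/x = P_x/P_y.
So 3·P_y·y = 3·P_x·x; combined with the budget, a share 0.5 of income goes to x.
Demand: x*(P_x,P_y,M) = 0.5·M/P_x and y* = 0.5·M/P_y.
At P_x=29.24, P_y=12, M=72: x* = 0.5·72/29.24 = 1.2312, y* = 3.
Utility at the optimum: U(1.2312, 3) = 3.9198.

V = 3.9198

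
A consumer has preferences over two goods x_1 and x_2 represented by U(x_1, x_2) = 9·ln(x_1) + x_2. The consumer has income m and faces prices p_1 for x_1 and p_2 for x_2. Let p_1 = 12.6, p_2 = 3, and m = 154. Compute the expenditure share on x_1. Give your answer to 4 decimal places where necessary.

MU_x_1 = 9/x_1, MU_x_2 = 1. Tangency: 9/x_1 = p_1/p_2.
So x_1*(p_1,p_2) = 9·p_2/p_1, independent of income; and x_2* = (m − 9·p_2)/p_2.
At the given prices: x_1* = 9·3/12.6 = 2.1429, and x_2* = 42.3333.
Expenditure on x_1: 12.6·2.1429 = 27; share = 0.1753.

share on x_1 = 0.1753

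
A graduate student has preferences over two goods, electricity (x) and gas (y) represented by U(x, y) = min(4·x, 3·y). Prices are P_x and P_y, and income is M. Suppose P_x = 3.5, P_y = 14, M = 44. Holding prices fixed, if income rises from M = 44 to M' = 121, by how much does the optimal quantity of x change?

With perfect complements, no substitution: consume in ratio x:y = 3:4.
Budget: P_x·x + P_y·(4/3)·x = M, so (3·P_x + 4·P_y)·x = 3·M.
Demand: x*(P_x,P_y,M) = 3·M/(3·P_x + 4·P_y), y* = 4·M/(3·P_x + 4·P_y).
Here 3·3.5 + 4·14 = 66.5, giving x* = 1.985.
At M' = 121: x* = 5.4586. Change: 5.4586 − 1.985 = 3.4737.

Δx* = 3.4737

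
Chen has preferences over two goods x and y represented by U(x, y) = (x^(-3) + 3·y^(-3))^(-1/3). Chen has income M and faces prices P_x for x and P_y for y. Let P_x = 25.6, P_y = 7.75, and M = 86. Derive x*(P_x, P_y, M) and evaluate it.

x* = 2.1855

With the ratio pinned down, the budget gives x* = M/(P_x + P_y·(y/x)) and y* = (y/x)·x*.
Numerically y/x = 1.77425, so x* = 86/(25.6 + 7.75·1.77425) = 2.1855.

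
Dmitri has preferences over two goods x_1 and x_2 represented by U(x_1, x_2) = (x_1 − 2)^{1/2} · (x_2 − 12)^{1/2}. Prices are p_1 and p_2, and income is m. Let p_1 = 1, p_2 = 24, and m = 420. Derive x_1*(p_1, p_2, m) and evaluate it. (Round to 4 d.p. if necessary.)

x_1* = 67

MRS = (x_2−12)/(x_1−2). Tangency with p_1/p_2 gives x_2−12 = (p_1/p_2)·(x_1−2).
Substituting into the budget: x_1* = 2 + 0.5·(m − 2·p_1 − 12·p_2)/p_1, and x_2* = 12 + 0.5·(…)/p_2.
Discretionary income = 420 − 2·1 − 12·24 = 130; x_1* = 2 + 0.5·130/1 = 67.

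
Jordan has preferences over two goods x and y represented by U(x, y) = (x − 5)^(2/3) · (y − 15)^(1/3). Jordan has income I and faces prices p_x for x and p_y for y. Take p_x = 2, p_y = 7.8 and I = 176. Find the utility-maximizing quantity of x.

x* = 21.3333

MRS = 2·(y−15)/(x−5). Tangency with p_x/p_y gives y−15 = (1/2)·(p_x/p_y)·(x−5).
After buying the subsistence bundle (5, 15), a share 2/3 of the remaining income goes to x: x* = 5 + 2/3·(I − 5p_x − 15p_y)/p_x.
Discretionary income = 176 − 5·2 − 15·7.8 = 49; x* = 5 + 2/3·49/2 = 21.3333.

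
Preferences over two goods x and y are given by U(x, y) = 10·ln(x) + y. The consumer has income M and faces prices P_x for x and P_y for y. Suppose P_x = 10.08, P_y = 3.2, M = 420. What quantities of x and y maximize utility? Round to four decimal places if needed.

x* = 3.1746, y* = 121.25

MU_x = 10/x, MU_y = 1. Tangency: 10/x = P_x/P_y.
So x*(P_x,P_y) = 10·P_y/P_x, independent of income; and y* = (M − 10·P_y)/P_y.
At the given prices: x* = 10·3.2/10.08 = 3.1746, and y* = 121.25.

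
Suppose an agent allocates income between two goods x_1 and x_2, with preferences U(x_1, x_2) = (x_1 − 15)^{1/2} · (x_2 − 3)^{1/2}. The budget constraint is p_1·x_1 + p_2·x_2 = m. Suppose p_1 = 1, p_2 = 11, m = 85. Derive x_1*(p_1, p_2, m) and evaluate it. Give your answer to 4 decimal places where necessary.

x_1* = 33.5

Let x_1' = x_1−15, x_2' = x_2−3. MRS = x_2'/x_1' = p_1/p_2.
After buying the subsistence bundle (15, 3), a share 0.5 of the remaining income goes to x_1: x_1* = 15 + 0.5·(m − 15p_1 − 3p_2)/p_1.
Discretionary income = 85 − 15·1 − 3·11 = 37; x_1* = 15 + 0.5·37/1 = 33.5.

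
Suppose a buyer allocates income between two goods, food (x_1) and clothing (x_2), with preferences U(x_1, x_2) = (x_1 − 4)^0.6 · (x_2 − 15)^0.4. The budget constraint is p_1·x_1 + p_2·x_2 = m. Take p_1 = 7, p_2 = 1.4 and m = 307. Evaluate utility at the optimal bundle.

V = 35.7952

This is Cobb-Douglas in (x_1−4, x_2−15): tangency gives 0.6·p_2·(x_2−15) = 0.4·p_1·(x_1−4).
Substituting into the budget: x_1* = 4 + 0.6·(m − 4·p_1 − 15·p_2)/p_1, and x_2* = 15 + 0.4·(…)/p_2.
Discretionary income = 307 − 4·7 − 15·1.4 = 258; x_1* = 4 + 0.6·258/7 = 26.1143; x_2* = 15 + 0.4·258/1.4 = 88.7143.
Utility at the optimum: U(26.1143, 88.7143) = 35.7952.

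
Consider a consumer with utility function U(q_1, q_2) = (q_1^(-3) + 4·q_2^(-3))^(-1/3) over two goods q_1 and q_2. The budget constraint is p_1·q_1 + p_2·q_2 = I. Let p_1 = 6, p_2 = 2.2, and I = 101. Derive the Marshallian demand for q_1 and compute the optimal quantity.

MU_q_1 ∝ q_1^(-4), MU_q_2 ∝ 4·q_2^(-4), so MRS = (1/4)·(q_2/q_1)^(4) = p_1/p_2.
Solve for the ratio: q_2/q_1 = [4·p_1/p_2]^(0.25).
Substitute q_2 = (q_2/q_1)·q_1 into the budget: q_1* = I/(p_1 + p_2·(q_2/q_1)).
Numerically q_2/q_1 = 1.817386, so q_1* = 101/(6 + 2.2·1.817386) = 10.1018.

q_1* = 10.1018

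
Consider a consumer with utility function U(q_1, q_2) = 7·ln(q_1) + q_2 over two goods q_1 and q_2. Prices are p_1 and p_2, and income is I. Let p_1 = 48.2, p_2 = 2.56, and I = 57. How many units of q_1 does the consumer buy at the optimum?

MU_q_1 = 7/q_1, MU_q_2 = 1. Tangency: 7/q_1 = p_1/p_2.
So q_1*(p_1,p_2) = 7·p_2/p_1, independent of income; and q_2* = (I − 7·p_2)/p_2.
At the given prices: q_1* = 7·2.56/48.2 = 0.3718.

q_1* = 0.3718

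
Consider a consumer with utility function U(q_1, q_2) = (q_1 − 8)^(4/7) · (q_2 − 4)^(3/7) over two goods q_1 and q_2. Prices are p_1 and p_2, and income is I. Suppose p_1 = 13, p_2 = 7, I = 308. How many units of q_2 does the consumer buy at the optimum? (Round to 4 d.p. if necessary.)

q_2* = 14.7755

Substituting into the budget: q_1* = 8 + 4/7·(I − 8·p_1 − 4·p_2)/p_1, and q_2* = 4 + 3/7·(…)/p_2.
Discretionary income = 308 − 8·13 − 4·7 = 176; q_2* = 4 + 3/7·176/7 = 14.7755.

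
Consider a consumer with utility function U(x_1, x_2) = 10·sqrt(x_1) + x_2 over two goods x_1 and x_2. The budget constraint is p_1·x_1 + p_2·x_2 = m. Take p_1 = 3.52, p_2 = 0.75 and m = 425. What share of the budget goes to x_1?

share on x_1 = 0.0094

Set MRS = p_1/p_2: 5·x_1^(−1/2) = p_1/p_2.
Thus x_1* = (5·p_2/p_1)² — independent of m — with the rest of income spent on x_2.
Plugging in: x_1* = (5·0.75/3.52)² = 1.135, x_2* = 561.34.
Expenditure on x_1: 3.52·1.135 = 3.995; share = 0.0094.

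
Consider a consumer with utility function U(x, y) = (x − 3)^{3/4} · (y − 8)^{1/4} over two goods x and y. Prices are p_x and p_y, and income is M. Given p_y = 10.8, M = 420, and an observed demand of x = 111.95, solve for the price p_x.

p_x = 2.25

Let x' = x−3, y' = y−8. MRS = 3·y'/x' = p_x/p_y.
After buying the subsistence bundle (3, 8), a share 0.75 of the remaining income goes to x: x* = 3 + 0.75·(M − 3p_x − 8p_y)/p_x.
Set x* = 111.95 in the demand function and solve for p_x: p_x = 2.25.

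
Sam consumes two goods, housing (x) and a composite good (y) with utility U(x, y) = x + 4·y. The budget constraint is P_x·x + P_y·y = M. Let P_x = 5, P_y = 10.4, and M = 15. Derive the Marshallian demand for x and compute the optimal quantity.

x* = 0

Perfect substitutes: compare marginal utility per dollar. 1/P_x vs 4/P_y → 0.2 vs 0.3846.
y gives more utility per dollar, so spend all income on y: y* = M/P_y, x* = 0.
Numerically: x* = 0, y* = 1.4423.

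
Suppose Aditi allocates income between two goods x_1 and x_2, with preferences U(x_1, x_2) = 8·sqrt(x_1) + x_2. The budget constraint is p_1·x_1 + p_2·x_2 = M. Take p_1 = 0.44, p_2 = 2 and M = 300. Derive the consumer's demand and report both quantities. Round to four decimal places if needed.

Set MRS = p_1/p_2: 4·x_1^(−1/2) = p_1/p_2.
Solve: √x_1 = 4·p_2/p_1, so x_1*(p_1,p_2) = (4·p_2/p_1)², and x_2* = (M − p_1·x_1*)/p_2.
Plugging in: x_1* = (4·2/0.44)² = 330.5785, x_2* = 77.2727.

x_1* = 330.5785, x_2* = 77.2727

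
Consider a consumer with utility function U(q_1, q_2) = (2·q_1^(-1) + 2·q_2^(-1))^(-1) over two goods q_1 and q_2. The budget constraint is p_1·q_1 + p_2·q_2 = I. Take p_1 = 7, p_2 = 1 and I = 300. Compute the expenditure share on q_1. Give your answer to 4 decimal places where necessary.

share on q_1 = 0.7257

Substitute q_2 = (q_2/q_1)·q_1 into the budget: q_1* = I/(p_1 + p_2·(q_2/q_1)).
Numerically q_2/q_1 = 2.645751, so q_1* = 300/(7 + 1·2.645751) = 31.1018 and q_2* = 2.645751·31.1018 = 82.2876.
Expenditure on q_1: 7·31.1018 = 217.7124; share = 0.7257.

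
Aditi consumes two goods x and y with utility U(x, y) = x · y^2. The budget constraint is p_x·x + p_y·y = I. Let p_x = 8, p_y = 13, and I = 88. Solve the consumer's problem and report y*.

The MRS is (1/2)·y/x. Set MRS = p_x/p_y.
So p_y·y = 2·p_x·x; combined with the budget, a share 1/3 of income goes to x.
Demand: x*(p_x,p_y,I) = 1/3·I/p_x and y* = 2/3·I/p_y.
At p_x=8, p_y=13, I=88: y* = 2/3·88/13 = 4.5128.

y* = 4.5128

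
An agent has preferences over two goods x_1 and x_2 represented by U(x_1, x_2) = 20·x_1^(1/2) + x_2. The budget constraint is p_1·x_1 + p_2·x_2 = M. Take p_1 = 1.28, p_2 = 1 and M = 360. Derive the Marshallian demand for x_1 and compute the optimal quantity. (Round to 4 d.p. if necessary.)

x_1* = 61.0352

MU_x_1 = 10/√x_1, MU_x_2 = 1. Tangency: 10/√x_1 = p_1/p_2.
Thus x_1* = (10·p_2/p_1)² — independent of M — with the rest of income spent on x_2.
Plugging in: x_1* = (10·1/1.28)² = 61.0352.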